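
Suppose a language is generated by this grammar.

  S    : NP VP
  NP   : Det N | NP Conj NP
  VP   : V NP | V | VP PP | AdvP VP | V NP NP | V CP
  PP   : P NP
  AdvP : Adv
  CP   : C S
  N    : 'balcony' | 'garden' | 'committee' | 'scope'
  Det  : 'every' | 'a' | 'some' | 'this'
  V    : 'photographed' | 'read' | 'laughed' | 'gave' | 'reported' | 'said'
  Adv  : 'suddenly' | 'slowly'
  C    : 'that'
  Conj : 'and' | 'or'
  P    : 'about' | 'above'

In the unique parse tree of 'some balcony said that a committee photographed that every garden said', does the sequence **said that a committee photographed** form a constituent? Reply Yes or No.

[S [NP [Det some] [N balcony]] [VP [V said] [CP [C that] [S [NP [Det a] [N committee]] [VP [V photographed] [CP [C that] [S [NP [Det every] [N garden]] [VP [V said]]]]]]]]]
The smallest constituent containing 'said that a committee photographed' is the VP spanning 'said that a committee photographed that every garden said'; no single node in the tree dominates exactly the given words.

No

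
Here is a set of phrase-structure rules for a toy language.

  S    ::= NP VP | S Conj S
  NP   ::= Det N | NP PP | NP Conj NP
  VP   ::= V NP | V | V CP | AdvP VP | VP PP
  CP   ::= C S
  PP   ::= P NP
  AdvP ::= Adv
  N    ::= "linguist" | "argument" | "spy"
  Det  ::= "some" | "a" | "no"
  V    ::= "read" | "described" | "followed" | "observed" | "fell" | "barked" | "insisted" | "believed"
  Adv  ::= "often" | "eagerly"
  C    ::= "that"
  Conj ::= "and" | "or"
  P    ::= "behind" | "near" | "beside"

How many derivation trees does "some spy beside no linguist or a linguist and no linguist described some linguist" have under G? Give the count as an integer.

5

Two of the 5 distinct bracketings:
[S [NP [NP [Det some] [N spy]] [PP [P beside] [NP [NP [Det no] [N linguist]] [Conj or] [NP [NP [Det a] [N linguist]] [Conj and] [NP [Det no] [N linguist]]]]]] [VP [V described] [NP [Det some] [N linguist]]]]
[S [NP [NP [Det some] [N spy]] [PP [P beside] [NP [NP [NP [Det no] [N linguist]] [Conj or] [NP [Det a] [N linguist]]] [Conj and] [NP [Det no] [N linguist]]]]] [VP [V described] [NP [Det some] [N linguist]]]]
The trees differ in how a recursive rule is bracketed over the same span.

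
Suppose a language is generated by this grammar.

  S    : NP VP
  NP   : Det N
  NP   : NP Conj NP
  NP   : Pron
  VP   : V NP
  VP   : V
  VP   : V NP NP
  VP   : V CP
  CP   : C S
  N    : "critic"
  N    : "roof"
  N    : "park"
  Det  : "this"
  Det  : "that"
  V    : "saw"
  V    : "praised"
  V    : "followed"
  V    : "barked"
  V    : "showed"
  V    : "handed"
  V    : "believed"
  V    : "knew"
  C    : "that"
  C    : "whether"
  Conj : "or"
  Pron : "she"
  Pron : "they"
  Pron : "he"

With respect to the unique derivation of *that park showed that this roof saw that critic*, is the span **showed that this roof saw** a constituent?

[S [NP [Det that] [N park]] [VP [V showed] [CP [C that] [S [NP [Det this] [N roof]] [VP [V saw] [NP [Det that] [N critic]]]]]]]
The smallest constituent containing 'showed that this roof saw' is the VP spanning 'showed that this roof saw that critic'; no single node in the tree dominates exactly the given words.

No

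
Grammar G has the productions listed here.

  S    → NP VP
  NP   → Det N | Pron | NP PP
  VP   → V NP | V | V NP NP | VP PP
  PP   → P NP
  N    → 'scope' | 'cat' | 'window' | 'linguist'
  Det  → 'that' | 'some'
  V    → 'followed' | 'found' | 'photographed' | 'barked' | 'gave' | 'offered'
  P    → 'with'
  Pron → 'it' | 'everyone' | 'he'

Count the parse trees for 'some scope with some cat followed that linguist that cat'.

[S [NP [NP [Det some] [N scope]] [PP [P with] [NP [Det some] [N cat]]]] [VP [V followed] [NP [Det that] [N linguist]] [NP [Det that] [N cat]]]]
No rule offers an alternative attachment or grouping for any span, so this is the only derivation.

1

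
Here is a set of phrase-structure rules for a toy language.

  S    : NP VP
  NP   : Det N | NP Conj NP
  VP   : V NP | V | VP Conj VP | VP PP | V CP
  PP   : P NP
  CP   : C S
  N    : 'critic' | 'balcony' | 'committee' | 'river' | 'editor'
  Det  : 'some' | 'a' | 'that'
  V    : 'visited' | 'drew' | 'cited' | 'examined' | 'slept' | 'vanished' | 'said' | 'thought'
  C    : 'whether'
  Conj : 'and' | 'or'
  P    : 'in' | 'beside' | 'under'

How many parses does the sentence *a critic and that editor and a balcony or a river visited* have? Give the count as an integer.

Two of the 5 distinct bracketings:
[S [NP [NP [Det a] [N critic]] [Conj and] [NP [NP [Det that] [N editor]] [Conj and] [NP [NP [Det a] [N balcony]] [Conj or] [NP [Det a] [N river]]]]] [VP [V visited]]]
[S [NP [NP [Det a] [N critic]] [Conj and] [NP [NP [NP [Det that] [N editor]] [Conj and] [NP [Det a] [N balcony]]] [Conj or] [NP [Det a] [N river]]]] [VP [V visited]]]
The trees differ in how a recursive rule is bracketed over the same span.

5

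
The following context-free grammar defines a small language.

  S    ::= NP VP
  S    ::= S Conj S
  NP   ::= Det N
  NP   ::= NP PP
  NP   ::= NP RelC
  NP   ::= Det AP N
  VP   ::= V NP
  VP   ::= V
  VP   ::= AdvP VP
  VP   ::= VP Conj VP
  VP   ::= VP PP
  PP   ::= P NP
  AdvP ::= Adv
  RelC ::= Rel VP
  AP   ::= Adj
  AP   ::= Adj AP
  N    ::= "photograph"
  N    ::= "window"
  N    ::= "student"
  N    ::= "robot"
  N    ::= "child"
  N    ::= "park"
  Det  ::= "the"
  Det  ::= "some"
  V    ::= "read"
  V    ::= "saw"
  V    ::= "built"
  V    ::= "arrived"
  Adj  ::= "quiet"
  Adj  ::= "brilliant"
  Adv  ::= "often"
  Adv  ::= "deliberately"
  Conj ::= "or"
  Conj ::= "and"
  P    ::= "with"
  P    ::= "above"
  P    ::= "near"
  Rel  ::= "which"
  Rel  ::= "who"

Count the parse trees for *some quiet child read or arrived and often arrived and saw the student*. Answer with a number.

Two of the 7 distinct bracketings:
[S [NP [Det some] [AP [Adj quiet]] [N child]] [VP [VP [V read]] [Conj or] [VP [VP [V arrived]] [Conj and] [VP [AdvP [Adv often]] [VP [VP [V arrived]] [Conj and] [VP [V saw] [NP [Det the] [N student]]]]]]]]
[S [NP [Det some] [AP [Adj quiet]] [N child]] [VP [VP [V read]] [Conj or] [VP [VP [V arrived]] [Conj and] [VP [VP [AdvP [Adv often]] [VP [V arrived]]] [Conj and] [VP [V saw] [NP [Det the] [N student]]]]]]]
The trees differ in how a recursive rule is bracketed over the same span.

7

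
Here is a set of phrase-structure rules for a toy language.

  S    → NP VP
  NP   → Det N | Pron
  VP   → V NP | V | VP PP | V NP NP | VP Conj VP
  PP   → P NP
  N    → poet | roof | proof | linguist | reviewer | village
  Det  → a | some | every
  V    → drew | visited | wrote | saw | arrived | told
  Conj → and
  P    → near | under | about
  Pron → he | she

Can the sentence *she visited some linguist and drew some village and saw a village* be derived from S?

S
  NP
    Pron: she
  VP
    VP
      V: visited
      NP
        Det: some
        N: linguist
    Conj: and
    VP
      VP
        V: drew
        NP
          Det: some
          N: village
      Conj: and
      VP
        V: saw
        NP
          Det: a
          N: village
Each bracket corresponds to one application of a listed rule, so the string is derivable from S.

Grammatical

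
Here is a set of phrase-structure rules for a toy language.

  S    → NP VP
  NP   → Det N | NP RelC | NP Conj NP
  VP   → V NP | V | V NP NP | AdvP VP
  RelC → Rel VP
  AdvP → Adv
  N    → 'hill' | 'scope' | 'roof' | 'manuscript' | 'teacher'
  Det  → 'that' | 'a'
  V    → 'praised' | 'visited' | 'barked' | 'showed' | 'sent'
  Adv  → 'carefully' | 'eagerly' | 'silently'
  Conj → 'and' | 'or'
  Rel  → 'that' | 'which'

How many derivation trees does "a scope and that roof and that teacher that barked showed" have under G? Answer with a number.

Two of the 5 distinct bracketings:
[S [NP [NP [NP [Det a] [N scope]] [Conj and] [NP [NP [Det that] [N roof]] [Conj and] [NP [Det that] [N teacher]]]] [RelC [Rel that] [VP [V barked]]]] [VP [V showed]]]
[S [NP [NP [NP [NP [Det a] [N scope]] [Conj and] [NP [Det that] [N roof]]] [Conj and] [NP [Det that] [N teacher]]] [RelC [Rel that] [VP [V barked]]]] [VP [V showed]]]
The trees differ in how a recursive rule is bracketed over the same span.

5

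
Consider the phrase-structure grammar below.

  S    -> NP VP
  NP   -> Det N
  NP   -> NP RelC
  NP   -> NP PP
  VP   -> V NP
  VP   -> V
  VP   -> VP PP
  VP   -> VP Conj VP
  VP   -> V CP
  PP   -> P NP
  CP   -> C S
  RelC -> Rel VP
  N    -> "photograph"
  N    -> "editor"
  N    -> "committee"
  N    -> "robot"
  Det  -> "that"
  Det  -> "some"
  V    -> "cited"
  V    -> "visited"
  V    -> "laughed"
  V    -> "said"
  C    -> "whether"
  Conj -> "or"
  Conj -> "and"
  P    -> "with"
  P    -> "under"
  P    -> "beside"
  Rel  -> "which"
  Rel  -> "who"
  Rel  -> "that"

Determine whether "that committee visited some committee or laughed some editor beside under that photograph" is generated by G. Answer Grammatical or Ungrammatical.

Ungrammatical

A P word can never sit immediately before a P word in any string this grammar generates, so the substring 'beside under' rules out a derivation.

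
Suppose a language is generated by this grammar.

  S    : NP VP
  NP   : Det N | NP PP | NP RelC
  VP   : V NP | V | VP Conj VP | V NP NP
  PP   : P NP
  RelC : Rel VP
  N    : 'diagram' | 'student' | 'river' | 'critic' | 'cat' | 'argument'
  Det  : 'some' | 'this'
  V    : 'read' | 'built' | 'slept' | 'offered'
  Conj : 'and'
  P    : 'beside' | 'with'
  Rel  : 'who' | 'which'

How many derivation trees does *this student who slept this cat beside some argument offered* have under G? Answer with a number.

The two bracketings:
[S [NP [NP [NP [Det this] [N student]] [RelC [Rel who] [VP [V slept] [NP [Det this] [N cat]]]]] [PP [P beside] [NP [Det some] [N argument]]]] [VP [V offered]]]
[S [NP [NP [Det this] [N student]] [RelC [Rel who] [VP [V slept] [NP [NP [Det this] [N cat]] [PP [P beside] [NP [Det some] [N argument]]]]]]] [VP [V offered]]]
The trees differ in how a recursive rule is bracketed over the same span.

2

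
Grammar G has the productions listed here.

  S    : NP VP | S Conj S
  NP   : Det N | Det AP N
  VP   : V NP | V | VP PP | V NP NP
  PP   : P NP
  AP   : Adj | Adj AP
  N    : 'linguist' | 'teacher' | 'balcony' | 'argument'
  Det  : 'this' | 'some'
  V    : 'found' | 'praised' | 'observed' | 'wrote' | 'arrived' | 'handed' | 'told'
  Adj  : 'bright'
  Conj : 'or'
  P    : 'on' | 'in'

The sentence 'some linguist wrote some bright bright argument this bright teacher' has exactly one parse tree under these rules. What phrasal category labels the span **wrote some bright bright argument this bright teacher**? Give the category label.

VP

[S [NP [Det some] [N linguist]] [VP [V wrote] [NP [Det some] [AP [Adj bright] [AP [Adj bright]]] [N argument]] [NP [Det this] [AP [Adj bright]] [N teacher]]]]
The span 'wrote some bright bright argument this bright teacher' is the VP node built by VP → V NP NP.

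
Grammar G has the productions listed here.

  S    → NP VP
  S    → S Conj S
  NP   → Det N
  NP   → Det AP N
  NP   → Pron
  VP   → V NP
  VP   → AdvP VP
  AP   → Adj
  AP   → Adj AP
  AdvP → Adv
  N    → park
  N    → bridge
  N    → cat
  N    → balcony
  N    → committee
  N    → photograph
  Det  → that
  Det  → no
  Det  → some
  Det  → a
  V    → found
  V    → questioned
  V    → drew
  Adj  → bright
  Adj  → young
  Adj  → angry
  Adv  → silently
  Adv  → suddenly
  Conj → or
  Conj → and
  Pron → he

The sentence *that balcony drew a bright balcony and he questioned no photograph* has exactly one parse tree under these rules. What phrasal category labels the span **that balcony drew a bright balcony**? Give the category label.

S
  S
    NP
      Det: that
      N: balcony
    VP
      V: drew
      NP
        Det: a
        AP
          Adj: bright
        N: balcony
  Conj: and
  S
    NP
      Pron: he
    VP
      V: questioned
      NP
        Det: no
        N: photograph
The span 'that balcony drew a bright balcony' is the S node built by S → NP VP.

S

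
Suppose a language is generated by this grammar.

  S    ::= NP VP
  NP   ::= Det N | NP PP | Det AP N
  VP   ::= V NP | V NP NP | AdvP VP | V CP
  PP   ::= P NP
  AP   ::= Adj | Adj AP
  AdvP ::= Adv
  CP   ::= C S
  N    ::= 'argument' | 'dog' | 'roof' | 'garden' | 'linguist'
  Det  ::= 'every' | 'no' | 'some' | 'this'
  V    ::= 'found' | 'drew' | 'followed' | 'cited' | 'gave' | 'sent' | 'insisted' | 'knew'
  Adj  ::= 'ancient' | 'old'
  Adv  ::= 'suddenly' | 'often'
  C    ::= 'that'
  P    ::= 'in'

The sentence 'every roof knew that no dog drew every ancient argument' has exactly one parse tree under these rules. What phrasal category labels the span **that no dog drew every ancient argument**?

S
  NP
    Det: every
    N: roof
  VP
    V: knew
    CP
      C: that
      S
        NP
          Det: no
          N: dog
        VP
          V: drew
          NP
            Det: every
            AP
              Adj: ancient
            N: argument
The span 'that no dog drew every ancient argument' is the CP node built by CP → C S.

CP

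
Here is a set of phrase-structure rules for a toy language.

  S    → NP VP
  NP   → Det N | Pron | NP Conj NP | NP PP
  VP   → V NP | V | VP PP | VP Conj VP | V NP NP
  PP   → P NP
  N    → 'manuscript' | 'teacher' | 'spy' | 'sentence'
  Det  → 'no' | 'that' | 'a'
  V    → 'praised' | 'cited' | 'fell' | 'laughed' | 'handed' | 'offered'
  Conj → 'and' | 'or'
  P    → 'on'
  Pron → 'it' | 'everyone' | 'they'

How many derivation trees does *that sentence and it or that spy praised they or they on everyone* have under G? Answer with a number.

Two of the 6 distinct bracketings:
[S [NP [NP [Det that] [N sentence]] [Conj and] [NP [NP [Pron it]] [Conj or] [NP [Det that] [N spy]]]] [VP [V praised] [NP [NP [Pron they]] [Conj or] [NP [NP [Pron they]] [PP [P on] [NP [Pron everyone]]]]]]]
[S [NP [NP [Det that] [N sentence]] [Conj and] [NP [NP [Pron it]] [Conj or] [NP [Det that] [N spy]]]] [VP [V praised] [NP [NP [NP [Pron they]] [Conj or] [NP [Pron they]]] [PP [P on] [NP [Pron everyone]]]]]]
The trees differ in how a recursive rule is bracketed over the same span.

6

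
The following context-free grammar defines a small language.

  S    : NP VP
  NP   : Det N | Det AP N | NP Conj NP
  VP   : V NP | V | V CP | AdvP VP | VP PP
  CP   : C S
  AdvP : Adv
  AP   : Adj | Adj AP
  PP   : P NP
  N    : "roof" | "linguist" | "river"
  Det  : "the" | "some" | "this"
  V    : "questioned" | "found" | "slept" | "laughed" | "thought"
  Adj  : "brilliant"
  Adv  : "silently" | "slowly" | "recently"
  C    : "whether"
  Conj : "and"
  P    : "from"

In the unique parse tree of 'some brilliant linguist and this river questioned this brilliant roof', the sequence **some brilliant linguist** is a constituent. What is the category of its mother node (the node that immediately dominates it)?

NP

[S [NP [NP [Det some] [AP [Adj brilliant]] [N linguist]] [Conj and] [NP [Det this] [N river]]] [VP [V questioned] [NP [Det this] [AP [Adj brilliant]] [N roof]]]]
The span 'some brilliant linguist' is the NP node built by NP → Det AP N.
Its mother is the NP built by NP → NP Conj NP.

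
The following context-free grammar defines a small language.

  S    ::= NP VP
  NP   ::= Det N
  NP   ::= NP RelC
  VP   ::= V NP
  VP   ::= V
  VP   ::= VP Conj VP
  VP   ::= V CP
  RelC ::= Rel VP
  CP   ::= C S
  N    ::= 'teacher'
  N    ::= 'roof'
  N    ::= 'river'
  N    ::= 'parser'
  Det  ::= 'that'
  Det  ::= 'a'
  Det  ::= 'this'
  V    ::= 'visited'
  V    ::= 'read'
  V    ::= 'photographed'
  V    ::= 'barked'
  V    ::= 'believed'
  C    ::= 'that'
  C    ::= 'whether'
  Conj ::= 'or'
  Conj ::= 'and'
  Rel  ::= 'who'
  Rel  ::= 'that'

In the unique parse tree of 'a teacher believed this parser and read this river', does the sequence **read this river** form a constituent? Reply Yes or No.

Yes

[S [NP [Det a] [N teacher]] [VP [VP [V believed] [NP [Det this] [N parser]]] [Conj and] [VP [V read] [NP [Det this] [N river]]]]]
The words 'read this river' are exhaustively dominated by a single VP node (built by VP → V NP), so they form a constituent.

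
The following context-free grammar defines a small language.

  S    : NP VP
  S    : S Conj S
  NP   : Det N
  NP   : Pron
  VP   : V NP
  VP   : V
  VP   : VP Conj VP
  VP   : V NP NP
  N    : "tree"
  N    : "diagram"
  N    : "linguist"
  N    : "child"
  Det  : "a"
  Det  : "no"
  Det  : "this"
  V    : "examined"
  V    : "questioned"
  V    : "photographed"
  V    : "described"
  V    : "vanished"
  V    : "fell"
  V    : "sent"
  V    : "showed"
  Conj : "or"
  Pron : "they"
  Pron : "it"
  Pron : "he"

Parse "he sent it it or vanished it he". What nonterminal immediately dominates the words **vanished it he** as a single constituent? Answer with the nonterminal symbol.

VP

S
  NP
    Pron: he
  VP
    VP
      V: sent
      NP
        Pron: it
      NP
        Pron: it
    Conj: or
    VP
      V: vanished
      NP
        Pron: it
      NP
        Pron: he
The span 'vanished it he' is the VP node built by VP → V NP NP.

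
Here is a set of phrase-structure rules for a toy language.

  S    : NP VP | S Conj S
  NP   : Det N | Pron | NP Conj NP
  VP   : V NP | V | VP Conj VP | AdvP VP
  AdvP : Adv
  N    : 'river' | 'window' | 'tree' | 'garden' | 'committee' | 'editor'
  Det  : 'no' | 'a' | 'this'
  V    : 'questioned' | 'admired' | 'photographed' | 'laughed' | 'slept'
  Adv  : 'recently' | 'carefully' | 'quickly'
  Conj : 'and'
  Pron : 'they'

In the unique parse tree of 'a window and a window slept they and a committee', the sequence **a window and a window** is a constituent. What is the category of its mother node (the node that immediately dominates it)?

S
  NP
    NP
      Det: a
      N: window
    Conj: and
    NP
      Det: a
      N: window
  VP
    V: slept
    NP
      NP
        Pron: they
      Conj: and
      NP
        Det: a
        N: committee
The span 'a window and a window' is the NP node built by NP → NP Conj NP.
Its mother is the S built by S → NP VP.

S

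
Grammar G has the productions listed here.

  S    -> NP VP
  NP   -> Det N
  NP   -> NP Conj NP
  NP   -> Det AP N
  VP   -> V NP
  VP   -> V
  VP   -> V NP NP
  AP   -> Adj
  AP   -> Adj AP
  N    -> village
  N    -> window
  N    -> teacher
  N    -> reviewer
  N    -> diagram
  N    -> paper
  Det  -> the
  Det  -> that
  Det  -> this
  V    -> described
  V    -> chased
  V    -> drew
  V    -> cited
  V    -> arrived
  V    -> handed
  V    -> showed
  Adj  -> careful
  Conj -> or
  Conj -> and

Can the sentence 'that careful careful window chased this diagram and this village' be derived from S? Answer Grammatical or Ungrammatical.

[S [NP [Det that] [AP [Adj careful] [AP [Adj careful]]] [N window]] [VP [V chased] [NP [NP [Det this] [N diagram]] [Conj and] [NP [Det this] [N village]]]]]
Each bracket corresponds to one application of a listed rule, so the string is derivable from S.

Grammatical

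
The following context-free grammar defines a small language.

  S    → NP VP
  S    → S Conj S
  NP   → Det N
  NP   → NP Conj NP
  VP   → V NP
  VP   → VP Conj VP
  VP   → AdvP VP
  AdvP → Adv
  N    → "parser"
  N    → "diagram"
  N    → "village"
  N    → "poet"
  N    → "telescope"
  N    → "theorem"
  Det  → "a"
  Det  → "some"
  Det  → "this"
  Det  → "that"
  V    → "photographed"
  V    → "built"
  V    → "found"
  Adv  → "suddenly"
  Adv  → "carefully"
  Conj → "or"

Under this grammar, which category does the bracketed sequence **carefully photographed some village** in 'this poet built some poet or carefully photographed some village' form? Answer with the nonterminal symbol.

[S [NP [Det this] [N poet]] [VP [VP [V built] [NP [Det some] [N poet]]] [Conj or] [VP [AdvP [Adv carefully]] [VP [V photographed] [NP [Det some] [N village]]]]]]
The span 'carefully photographed some village' is the VP node built by VP → AdvP VP.

VP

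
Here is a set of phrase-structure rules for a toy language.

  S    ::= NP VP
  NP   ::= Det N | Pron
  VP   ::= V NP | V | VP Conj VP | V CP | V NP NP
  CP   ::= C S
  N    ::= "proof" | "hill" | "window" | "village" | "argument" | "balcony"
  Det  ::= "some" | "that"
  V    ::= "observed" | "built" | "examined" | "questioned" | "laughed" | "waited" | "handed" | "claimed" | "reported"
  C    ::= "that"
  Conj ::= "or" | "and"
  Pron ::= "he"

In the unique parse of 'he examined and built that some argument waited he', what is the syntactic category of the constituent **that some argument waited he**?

CP

[S [NP [Pron he]] [VP [VP [V examined]] [Conj and] [VP [V built] [CP [C that] [S [NP [Det some] [N argument]] [VP [V waited] [NP [Pron he]]]]]]]]
The span 'that some argument waited he' is the CP node built by CP → C S.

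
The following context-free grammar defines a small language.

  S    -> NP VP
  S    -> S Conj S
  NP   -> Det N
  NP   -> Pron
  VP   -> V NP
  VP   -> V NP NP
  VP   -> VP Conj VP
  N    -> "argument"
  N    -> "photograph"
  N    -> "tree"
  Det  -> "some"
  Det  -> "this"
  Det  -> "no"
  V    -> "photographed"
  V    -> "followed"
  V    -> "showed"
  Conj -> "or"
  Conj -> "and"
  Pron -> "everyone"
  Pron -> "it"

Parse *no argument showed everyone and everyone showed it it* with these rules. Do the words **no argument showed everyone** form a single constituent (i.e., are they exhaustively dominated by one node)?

Yes

[S [S [NP [Det no] [N argument]] [VP [V showed] [NP [Pron everyone]]]] [Conj and] [S [NP [Pron everyone]] [VP [V showed] [NP [Pron it]] [NP [Pron it]]]]]
The words 'no argument showed everyone' are exhaustively dominated by a single S node (built by S → NP VP), so they form a constituent.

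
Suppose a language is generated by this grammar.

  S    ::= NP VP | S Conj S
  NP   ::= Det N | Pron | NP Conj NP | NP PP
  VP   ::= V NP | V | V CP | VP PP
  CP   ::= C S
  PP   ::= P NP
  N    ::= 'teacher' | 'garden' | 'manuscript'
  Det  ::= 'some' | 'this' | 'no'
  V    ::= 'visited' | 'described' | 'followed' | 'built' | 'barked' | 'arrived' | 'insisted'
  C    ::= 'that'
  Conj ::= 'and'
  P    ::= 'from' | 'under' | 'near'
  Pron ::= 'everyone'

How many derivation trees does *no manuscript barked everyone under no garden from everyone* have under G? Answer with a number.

5

Two of the 5 distinct bracketings:
[S [NP [Det no] [N manuscript]] [VP [V barked] [NP [NP [Pron everyone]] [PP [P under] [NP [NP [Det no] [N garden]] [PP [P from] [NP [Pron everyone]]]]]]]]
[S [NP [Det no] [N manuscript]] [VP [V barked] [NP [NP [NP [Pron everyone]] [PP [P under] [NP [Det no] [N garden]]]] [PP [P from] [NP [Pron everyone]]]]]]
The trees differ in how a recursive rule is bracketed over the same span.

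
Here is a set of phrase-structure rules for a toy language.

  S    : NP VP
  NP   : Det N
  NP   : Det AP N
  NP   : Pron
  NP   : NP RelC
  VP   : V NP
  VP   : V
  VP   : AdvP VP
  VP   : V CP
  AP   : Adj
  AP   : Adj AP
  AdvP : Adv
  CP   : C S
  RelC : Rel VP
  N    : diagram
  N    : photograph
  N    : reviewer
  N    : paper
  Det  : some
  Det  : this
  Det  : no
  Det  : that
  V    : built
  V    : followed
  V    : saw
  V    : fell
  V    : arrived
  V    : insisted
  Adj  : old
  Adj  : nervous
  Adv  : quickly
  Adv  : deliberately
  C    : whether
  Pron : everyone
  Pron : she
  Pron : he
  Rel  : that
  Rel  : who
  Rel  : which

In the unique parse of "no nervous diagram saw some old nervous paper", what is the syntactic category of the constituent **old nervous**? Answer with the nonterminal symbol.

AP

[S [NP [Det no] [AP [Adj nervous]] [N diagram]] [VP [V saw] [NP [Det some] [AP [Adj old] [AP [Adj nervous]]] [N paper]]]]
The span 'old nervous' is the AP node built by AP → Adj AP.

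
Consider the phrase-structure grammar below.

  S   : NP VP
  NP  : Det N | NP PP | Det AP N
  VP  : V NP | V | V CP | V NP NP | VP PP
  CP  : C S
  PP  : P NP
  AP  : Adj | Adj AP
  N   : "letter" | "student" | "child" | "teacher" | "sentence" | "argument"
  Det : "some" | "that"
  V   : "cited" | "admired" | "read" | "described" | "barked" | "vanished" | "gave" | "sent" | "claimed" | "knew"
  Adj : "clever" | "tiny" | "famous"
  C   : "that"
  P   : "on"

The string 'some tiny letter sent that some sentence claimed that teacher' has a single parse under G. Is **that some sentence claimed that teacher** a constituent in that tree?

Yes

[S [NP [Det some] [AP [Adj tiny]] [N letter]] [VP [V sent] [CP [C that] [S [NP [Det some] [N sentence]] [VP [V claimed] [NP [Det that] [N teacher]]]]]]]
The words 'that some sentence claimed that teacher' are exhaustively dominated by a single CP node (built by CP → C S), so they form a constituent.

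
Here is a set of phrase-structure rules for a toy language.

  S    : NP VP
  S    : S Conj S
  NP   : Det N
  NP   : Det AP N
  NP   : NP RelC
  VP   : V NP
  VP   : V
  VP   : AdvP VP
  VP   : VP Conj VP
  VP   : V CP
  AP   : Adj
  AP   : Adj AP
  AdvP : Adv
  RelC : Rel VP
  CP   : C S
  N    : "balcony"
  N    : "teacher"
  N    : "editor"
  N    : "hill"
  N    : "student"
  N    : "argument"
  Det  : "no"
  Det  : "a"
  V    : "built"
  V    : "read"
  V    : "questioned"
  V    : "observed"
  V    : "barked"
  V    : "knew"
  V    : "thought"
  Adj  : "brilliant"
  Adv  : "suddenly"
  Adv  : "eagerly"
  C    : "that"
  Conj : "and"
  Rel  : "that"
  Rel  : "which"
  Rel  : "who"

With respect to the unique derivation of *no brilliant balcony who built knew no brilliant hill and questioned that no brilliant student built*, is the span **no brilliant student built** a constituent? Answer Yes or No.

Yes

[S [NP [NP [Det no] [AP [Adj brilliant]] [N balcony]] [RelC [Rel who] [VP [V built]]]] [VP [VP [V knew] [NP [Det no] [AP [Adj brilliant]] [N hill]]] [Conj and] [VP [V questioned] [CP [C that] [S [NP [Det no] [AP [Adj brilliant]] [N student]] [VP [V built]]]]]]]
The words 'no brilliant student built' are exhaustively dominated by a single S node (built by S → NP VP), so they form a constituent.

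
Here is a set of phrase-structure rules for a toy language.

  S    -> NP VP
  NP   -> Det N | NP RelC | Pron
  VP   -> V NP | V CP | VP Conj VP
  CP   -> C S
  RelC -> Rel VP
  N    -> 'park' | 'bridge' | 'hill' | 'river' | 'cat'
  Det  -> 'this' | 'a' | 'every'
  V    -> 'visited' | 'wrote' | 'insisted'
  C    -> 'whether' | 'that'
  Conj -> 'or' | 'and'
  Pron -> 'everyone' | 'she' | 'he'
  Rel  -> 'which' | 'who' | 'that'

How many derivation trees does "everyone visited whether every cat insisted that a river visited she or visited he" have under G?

Two of the 3 distinct bracketings:
[S [NP [Pron everyone]] [VP [V visited] [CP [C whether] [S [NP [Det every] [N cat]] [VP [V insisted] [CP [C that] [S [NP [Det a] [N river]] [VP [VP [V visited] [NP [Pron she]]] [Conj or] [VP [V visited] [NP [Pron he]]]]]]]]]]]
[S [NP [Pron everyone]] [VP [V visited] [CP [C whether] [S [NP [Det every] [N cat]] [VP [VP [V insisted] [CP [C that] [S [NP [Det a] [N river]] [VP [V visited] [NP [Pron she]]]]]] [Conj or] [VP [V visited] [NP [Pron he]]]]]]]]
The trees differ in how a recursive rule is bracketed over the same span.

3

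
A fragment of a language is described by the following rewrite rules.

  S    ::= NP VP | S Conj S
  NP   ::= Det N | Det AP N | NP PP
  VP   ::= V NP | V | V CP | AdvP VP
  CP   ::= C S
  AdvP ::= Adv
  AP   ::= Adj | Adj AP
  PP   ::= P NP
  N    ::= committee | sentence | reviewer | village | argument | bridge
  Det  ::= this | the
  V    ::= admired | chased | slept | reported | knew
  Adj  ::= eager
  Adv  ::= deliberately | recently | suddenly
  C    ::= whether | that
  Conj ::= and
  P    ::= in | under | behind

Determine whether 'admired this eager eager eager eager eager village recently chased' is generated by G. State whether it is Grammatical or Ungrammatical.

For S → NP VP, no prefix of the string parses as an NP. The alternative S rule S → S Conj S likewise has no satisfying split.

Ungrammatical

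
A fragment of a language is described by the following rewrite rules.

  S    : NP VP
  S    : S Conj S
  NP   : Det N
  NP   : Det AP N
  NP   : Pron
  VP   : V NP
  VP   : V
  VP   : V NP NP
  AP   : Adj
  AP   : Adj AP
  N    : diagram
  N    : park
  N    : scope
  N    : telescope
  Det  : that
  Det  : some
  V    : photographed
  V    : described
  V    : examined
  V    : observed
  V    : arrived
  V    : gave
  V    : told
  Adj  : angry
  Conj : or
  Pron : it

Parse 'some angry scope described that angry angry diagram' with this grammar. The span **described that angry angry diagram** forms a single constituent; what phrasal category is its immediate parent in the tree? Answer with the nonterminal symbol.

[S [NP [Det some] [AP [Adj angry]] [N scope]] [VP [V described] [NP [Det that] [AP [Adj angry] [AP [Adj angry]]] [N diagram]]]]
The span 'described that angry angry diagram' is the VP node built by VP → V NP.
Its mother is the S built by S → NP VP.

S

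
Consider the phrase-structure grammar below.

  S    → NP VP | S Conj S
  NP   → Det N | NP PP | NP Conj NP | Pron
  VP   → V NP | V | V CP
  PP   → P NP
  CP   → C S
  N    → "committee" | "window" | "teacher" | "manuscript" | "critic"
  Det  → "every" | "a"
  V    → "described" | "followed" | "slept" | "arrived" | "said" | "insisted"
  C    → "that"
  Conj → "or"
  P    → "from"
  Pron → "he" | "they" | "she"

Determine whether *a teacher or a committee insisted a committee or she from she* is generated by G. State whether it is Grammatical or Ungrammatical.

[S [NP [NP [Det a] [N teacher]] [Conj or] [NP [Det a] [N committee]]] [VP [V insisted] [NP [NP [NP [Det a] [N committee]] [Conj or] [NP [Pron she]]] [PP [P from] [NP [Pron she]]]]]]
Each bracket corresponds to one application of a listed rule, so the string is derivable from S.

Grammatical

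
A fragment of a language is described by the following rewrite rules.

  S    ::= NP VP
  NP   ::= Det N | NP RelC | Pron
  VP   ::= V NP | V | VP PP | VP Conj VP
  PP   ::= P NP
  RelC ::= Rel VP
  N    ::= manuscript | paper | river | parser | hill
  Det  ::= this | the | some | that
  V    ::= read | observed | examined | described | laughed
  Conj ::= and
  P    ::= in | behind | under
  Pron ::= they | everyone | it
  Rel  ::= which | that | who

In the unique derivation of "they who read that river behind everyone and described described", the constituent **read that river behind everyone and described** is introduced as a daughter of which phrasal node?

[S [NP [NP [Pron they]] [RelC [Rel who] [VP [VP [VP [V read] [NP [Det that] [N river]]] [PP [P behind] [NP [Pron everyone]]]] [Conj and] [VP [V described]]]]] [VP [V described]]]
The span 'read that river behind everyone and described' is the VP node built by VP → VP Conj VP.
Its mother is the RelC built by RelC → Rel VP.

RelC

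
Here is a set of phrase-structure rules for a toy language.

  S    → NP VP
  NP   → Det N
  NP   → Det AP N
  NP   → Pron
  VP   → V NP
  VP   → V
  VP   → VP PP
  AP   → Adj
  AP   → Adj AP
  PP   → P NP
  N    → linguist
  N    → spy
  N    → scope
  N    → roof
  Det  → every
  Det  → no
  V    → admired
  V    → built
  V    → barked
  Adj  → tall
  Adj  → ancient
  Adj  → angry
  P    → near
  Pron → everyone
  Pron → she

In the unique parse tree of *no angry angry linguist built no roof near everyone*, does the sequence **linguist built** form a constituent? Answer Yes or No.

[S [NP [Det no] [AP [Adj angry] [AP [Adj angry]]] [N linguist]] [VP [VP [V built] [NP [Det no] [N roof]]] [PP [P near] [NP [Pron everyone]]]]]
The smallest constituent containing 'linguist built' is the S spanning 'no angry angry linguist built no roof near everyone'; no single node in the tree dominates exactly the given words.

No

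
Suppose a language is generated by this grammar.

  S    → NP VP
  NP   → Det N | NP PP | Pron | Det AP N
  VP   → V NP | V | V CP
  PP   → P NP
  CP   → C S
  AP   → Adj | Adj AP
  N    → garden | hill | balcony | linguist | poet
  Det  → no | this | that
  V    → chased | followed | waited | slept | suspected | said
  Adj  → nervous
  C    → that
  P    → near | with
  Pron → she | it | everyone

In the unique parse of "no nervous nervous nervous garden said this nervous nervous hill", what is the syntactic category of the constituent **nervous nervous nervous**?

S
  NP
    Det: no
    AP
      Adj: nervous
      AP
        Adj: nervous
        AP
          Adj: nervous
    N: garden
  VP
    V: said
    NP
      Det: this
      AP
        Adj: nervous
        AP
          Adj: nervous
      N: hill
The span 'nervous nervous nervous' is the AP node built by AP → Adj AP.

AP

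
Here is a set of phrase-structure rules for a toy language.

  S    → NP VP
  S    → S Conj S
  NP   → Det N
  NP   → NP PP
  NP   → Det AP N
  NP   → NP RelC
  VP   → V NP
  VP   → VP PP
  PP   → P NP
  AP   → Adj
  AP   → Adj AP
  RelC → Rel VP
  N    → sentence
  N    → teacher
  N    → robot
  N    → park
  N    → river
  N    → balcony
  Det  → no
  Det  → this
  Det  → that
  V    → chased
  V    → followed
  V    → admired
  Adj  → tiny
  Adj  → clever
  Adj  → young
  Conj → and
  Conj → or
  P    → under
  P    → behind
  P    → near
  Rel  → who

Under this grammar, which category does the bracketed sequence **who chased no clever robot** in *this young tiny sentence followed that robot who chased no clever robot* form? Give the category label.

RelC

S
  NP
    Det: this
    AP
      Adj: young
      AP
        Adj: tiny
    N: sentence
  VP
    V: followed
    NP
      NP
        Det: that
        N: robot
      RelC
        Rel: who
        VP
          V: chased
          NP
            Det: no
            AP
              Adj: clever
            N: robot
The span 'who chased no clever robot' is the RelC node built by RelC → Rel VP.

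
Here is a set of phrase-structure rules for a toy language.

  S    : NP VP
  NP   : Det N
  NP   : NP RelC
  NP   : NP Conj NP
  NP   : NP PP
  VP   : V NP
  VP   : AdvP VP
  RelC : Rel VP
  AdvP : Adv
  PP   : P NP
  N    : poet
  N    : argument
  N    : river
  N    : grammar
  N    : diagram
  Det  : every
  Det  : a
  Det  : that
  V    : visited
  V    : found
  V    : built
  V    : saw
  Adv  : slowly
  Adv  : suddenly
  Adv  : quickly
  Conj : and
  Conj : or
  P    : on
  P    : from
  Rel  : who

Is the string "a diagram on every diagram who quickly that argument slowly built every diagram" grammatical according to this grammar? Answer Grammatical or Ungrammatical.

An Adv word can never sit immediately before a Det word in any string this grammar generates, so the substring 'quickly that' rules out a derivation.

Ungrammatical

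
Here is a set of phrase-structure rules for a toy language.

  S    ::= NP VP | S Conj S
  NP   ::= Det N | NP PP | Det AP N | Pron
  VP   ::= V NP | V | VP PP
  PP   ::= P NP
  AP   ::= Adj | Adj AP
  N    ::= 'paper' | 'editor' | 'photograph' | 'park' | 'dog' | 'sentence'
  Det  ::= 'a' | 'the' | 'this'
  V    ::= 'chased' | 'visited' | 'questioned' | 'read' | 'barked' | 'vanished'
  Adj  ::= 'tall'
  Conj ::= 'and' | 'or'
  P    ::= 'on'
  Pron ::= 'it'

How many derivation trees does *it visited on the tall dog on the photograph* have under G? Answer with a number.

2

The two bracketings:
[S [NP [Pron it]] [VP [VP [V visited]] [PP [P on] [NP [NP [Det the] [AP [Adj tall]] [N dog]] [PP [P on] [NP [Det the] [N photograph]]]]]]]
[S [NP [Pron it]] [VP [VP [VP [V visited]] [PP [P on] [NP [Det the] [AP [Adj tall]] [N dog]]]] [PP [P on] [NP [Det the] [N photograph]]]]]
The difference turns on whether NP → NP PP is used at the relevant span, versus an alternative expansion of NP.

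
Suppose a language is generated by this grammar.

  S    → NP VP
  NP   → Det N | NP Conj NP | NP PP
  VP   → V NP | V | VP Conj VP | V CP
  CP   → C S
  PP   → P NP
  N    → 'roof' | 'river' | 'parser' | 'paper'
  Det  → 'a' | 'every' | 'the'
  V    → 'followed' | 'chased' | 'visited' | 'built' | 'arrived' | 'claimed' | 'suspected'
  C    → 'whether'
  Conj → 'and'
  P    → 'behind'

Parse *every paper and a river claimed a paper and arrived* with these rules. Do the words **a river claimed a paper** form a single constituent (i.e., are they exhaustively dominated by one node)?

No

[S [NP [NP [Det every] [N paper]] [Conj and] [NP [Det a] [N river]]] [VP [VP [V claimed] [NP [Det a] [N paper]]] [Conj and] [VP [V arrived]]]]
The smallest constituent containing 'a river claimed a paper' is the S spanning 'every paper and a river claimed a paper and arrived'; no single node in the tree dominates exactly the given words.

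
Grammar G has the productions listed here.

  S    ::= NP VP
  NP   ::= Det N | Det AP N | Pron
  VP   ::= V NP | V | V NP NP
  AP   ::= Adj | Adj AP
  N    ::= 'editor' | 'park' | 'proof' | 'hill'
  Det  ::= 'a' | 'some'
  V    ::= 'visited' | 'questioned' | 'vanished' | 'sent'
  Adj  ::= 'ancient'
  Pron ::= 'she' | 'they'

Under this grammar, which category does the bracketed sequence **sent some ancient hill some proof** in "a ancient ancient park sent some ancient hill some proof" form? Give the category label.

VP

[S [NP [Det a] [AP [Adj ancient] [AP [Adj ancient]]] [N park]] [VP [V sent] [NP [Det some] [AP [Adj ancient]] [N hill]] [NP [Det some] [N proof]]]]
The span 'sent some ancient hill some proof' is the VP node built by VP → V NP NP.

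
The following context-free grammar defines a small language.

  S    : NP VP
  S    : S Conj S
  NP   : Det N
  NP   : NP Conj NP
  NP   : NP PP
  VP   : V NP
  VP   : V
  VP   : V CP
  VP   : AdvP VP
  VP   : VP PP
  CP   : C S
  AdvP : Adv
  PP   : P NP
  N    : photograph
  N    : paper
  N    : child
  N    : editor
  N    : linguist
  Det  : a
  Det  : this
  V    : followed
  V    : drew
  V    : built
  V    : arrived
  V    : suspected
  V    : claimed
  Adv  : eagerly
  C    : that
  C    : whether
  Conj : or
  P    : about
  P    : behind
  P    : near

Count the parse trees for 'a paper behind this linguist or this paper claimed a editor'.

The two bracketings:
[S [NP [NP [NP [Det a] [N paper]] [PP [P behind] [NP [Det this] [N linguist]]]] [Conj or] [NP [Det this] [N paper]]] [VP [V claimed] [NP [Det a] [N editor]]]]
[S [NP [NP [Det a] [N paper]] [PP [P behind] [NP [NP [Det this] [N linguist]] [Conj or] [NP [Det this] [N paper]]]]] [VP [V claimed] [NP [Det a] [N editor]]]]
The trees differ in how a recursive rule is bracketed over the same span.

2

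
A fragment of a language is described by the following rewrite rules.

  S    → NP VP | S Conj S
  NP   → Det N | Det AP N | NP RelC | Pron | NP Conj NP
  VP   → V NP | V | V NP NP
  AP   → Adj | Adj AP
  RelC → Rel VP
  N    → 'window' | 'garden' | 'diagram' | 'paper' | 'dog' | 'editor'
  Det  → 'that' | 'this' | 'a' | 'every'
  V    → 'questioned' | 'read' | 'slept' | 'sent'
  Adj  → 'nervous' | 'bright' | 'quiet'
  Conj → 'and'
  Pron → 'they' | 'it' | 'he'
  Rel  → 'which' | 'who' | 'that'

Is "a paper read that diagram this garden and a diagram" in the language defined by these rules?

S
  NP
    Det: a
    N: paper
  VP
    V: read
    NP
      Det: that
      N: diagram
    NP
      NP
        Det: this
        N: garden
      Conj: and
      NP
        Det: a
        N: diagram
The bracketing above is licensed at every node by one of the given productions, with S at the root.

Grammatical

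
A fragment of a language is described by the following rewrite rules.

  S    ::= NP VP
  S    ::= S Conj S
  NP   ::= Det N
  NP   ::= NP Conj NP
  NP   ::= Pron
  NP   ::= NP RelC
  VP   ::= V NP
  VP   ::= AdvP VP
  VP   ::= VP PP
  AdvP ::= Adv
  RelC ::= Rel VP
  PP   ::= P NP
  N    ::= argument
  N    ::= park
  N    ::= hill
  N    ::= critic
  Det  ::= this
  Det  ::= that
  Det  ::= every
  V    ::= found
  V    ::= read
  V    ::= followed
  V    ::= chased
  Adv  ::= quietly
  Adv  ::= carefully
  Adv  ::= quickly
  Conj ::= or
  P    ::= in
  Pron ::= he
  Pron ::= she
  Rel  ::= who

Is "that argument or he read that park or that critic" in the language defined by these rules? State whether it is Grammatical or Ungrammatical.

Grammatical

[S [NP [NP [Det that] [N argument]] [Conj or] [NP [Pron he]]] [VP [V read] [NP [NP [Det that] [N park]] [Conj or] [NP [Det that] [N critic]]]]]
The bracketing above is licensed at every node by one of the given productions, with S at the root.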